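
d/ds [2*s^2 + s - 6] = 4*s + 1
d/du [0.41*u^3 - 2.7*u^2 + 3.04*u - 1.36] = 1.23*u^2 - 5.4*u + 3.04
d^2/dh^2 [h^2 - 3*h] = 2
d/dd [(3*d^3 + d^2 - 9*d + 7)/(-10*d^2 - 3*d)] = (-30*d^4 - 18*d^3 - 93*d^2 + 140*d + 21)/(d^2*(100*d^2 + 60*d + 9))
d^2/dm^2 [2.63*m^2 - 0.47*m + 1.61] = 5.26000000000000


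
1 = 1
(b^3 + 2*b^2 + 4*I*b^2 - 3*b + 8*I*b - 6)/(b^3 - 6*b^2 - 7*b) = (b^3 + b^2*(2 + 4*I) + b*(-3 + 8*I) - 6)/(b*(b^2 - 6*b - 7))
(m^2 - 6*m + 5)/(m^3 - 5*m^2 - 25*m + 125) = (m - 1)/(m^2 - 25)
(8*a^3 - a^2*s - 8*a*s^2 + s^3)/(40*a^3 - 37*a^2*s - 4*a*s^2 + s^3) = (a + s)/(5*a + s)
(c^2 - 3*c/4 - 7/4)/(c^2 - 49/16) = 4*(c + 1)/(4*c + 7)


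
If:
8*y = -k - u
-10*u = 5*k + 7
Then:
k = 7/5 - 16*y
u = 8*y - 7/5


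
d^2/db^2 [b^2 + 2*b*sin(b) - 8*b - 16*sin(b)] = -2*b*sin(b) + 16*sin(b) + 4*cos(b) + 2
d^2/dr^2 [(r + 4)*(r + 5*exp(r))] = 5*r*exp(r) + 30*exp(r) + 2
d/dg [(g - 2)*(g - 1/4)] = 2*g - 9/4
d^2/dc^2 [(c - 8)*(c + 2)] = 2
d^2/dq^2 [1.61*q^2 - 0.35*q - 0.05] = 3.22000000000000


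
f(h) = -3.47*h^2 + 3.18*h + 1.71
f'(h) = 3.18 - 6.94*h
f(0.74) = 2.16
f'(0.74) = -1.96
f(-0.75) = -2.63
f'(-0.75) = 8.38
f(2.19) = -7.97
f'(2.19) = -12.02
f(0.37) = 2.41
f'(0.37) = 0.61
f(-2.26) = -23.20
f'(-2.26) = 18.86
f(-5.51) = -121.16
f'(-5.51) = 41.42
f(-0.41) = -0.18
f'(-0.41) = 6.03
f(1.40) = -0.64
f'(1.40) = -6.54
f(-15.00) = -826.74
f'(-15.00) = 107.28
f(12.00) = -459.81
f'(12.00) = -80.10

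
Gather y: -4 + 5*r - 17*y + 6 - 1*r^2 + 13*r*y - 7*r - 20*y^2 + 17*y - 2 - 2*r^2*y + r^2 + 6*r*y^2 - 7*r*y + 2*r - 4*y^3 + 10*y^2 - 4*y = -4*y^3 + y^2*(6*r - 10) + y*(-2*r^2 + 6*r - 4)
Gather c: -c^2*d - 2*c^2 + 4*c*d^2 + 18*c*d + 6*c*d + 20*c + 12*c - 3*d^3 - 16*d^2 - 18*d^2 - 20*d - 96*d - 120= c^2*(-d - 2) + c*(4*d^2 + 24*d + 32) - 3*d^3 - 34*d^2 - 116*d - 120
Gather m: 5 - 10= -5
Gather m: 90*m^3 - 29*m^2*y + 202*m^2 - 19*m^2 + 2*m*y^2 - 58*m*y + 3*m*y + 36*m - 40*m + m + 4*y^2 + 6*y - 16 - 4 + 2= 90*m^3 + m^2*(183 - 29*y) + m*(2*y^2 - 55*y - 3) + 4*y^2 + 6*y - 18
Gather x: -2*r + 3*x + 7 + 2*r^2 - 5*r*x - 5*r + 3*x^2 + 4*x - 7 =2*r^2 - 7*r + 3*x^2 + x*(7 - 5*r)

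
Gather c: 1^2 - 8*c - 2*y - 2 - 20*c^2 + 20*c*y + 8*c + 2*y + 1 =-20*c^2 + 20*c*y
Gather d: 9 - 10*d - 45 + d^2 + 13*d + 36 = d^2 + 3*d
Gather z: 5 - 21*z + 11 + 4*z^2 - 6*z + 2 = 4*z^2 - 27*z + 18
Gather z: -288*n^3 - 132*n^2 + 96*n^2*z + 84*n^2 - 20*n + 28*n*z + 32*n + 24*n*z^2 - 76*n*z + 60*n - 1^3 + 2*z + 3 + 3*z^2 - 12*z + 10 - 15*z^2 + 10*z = -288*n^3 - 48*n^2 + 72*n + z^2*(24*n - 12) + z*(96*n^2 - 48*n) + 12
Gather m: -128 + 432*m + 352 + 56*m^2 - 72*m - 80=56*m^2 + 360*m + 144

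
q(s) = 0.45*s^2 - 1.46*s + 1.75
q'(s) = 0.9*s - 1.46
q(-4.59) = 17.93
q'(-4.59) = -5.59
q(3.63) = 2.38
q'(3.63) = 1.81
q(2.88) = 1.28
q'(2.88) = 1.13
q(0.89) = 0.81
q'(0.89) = -0.66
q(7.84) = 17.96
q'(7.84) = 5.60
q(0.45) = 1.18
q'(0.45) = -1.06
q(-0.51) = 2.61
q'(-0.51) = -1.92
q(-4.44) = 17.10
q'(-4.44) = -5.46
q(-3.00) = 10.18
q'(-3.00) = -4.16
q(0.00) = 1.75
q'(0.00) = -1.46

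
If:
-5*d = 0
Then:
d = 0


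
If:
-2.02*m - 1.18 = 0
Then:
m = -0.58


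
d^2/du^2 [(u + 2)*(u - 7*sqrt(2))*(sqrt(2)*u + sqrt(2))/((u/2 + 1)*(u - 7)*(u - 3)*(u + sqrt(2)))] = 4*(sqrt(2)*u^6 - 42*u^5 + 3*sqrt(2)*u^5 - 135*sqrt(2)*u^4 + 402*u^4 - 570*u^3 + 339*sqrt(2)*u^3 - 4158*u^2 + 2898*sqrt(2)*u^2 - 13146*sqrt(2)*u + 12684*u - 15148 + 10416*sqrt(2))/(u^9 - 30*u^8 + 3*sqrt(2)*u^8 - 90*sqrt(2)*u^7 + 369*u^7 - 2440*u^6 + 1091*sqrt(2)*u^6 - 6840*sqrt(2)*u^5 + 9801*u^5 - 26790*u^4 + 23595*sqrt(2)*u^4 - 44210*sqrt(2)*u^3 + 54999*u^3 - 79380*u^2 + 43029*sqrt(2)*u^2 - 26460*sqrt(2)*u + 55566*u + 18522*sqrt(2))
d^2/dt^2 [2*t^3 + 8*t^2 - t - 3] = 12*t + 16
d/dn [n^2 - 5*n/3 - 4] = 2*n - 5/3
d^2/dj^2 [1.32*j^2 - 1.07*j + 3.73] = 2.64000000000000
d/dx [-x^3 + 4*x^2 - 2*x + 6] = -3*x^2 + 8*x - 2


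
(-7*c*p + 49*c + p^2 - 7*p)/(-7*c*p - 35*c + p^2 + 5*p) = (p - 7)/(p + 5)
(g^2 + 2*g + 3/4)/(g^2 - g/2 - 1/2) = (g + 3/2)/(g - 1)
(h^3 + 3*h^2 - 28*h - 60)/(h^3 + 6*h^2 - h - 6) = (h^2 - 3*h - 10)/(h^2 - 1)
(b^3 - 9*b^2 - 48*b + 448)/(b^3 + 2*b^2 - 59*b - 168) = (b - 8)/(b + 3)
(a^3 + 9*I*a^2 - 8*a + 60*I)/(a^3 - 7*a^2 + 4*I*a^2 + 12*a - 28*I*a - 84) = (a + 5*I)/(a - 7)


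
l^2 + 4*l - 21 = (l - 3)*(l + 7)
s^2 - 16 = (s - 4)*(s + 4)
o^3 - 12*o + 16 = (o - 2)^2*(o + 4)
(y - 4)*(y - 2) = y^2 - 6*y + 8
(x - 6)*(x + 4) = x^2 - 2*x - 24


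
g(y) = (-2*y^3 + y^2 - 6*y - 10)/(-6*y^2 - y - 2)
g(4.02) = 1.44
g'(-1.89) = 0.59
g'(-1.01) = 2.18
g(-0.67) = 1.23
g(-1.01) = 0.12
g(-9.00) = -3.30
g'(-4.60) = 0.33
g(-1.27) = -0.32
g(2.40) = 1.19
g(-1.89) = -0.85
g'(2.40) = 0.01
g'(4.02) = 0.24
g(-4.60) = -1.88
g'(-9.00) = 0.33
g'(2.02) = -0.14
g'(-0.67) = 4.64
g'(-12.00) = 0.33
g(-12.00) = -4.29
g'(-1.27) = 1.31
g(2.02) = 1.21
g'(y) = (12*y + 1)*(-2*y^3 + y^2 - 6*y - 10)/(-6*y^2 - y - 2)^2 + (-6*y^2 + 2*y - 6)/(-6*y^2 - y - 2) = (12*y^4 + 4*y^3 - 25*y^2 - 124*y + 2)/(36*y^4 + 12*y^3 + 25*y^2 + 4*y + 4)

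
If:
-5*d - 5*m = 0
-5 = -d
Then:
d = 5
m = -5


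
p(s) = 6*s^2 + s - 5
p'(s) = 12*s + 1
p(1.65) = 12.98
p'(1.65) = 20.80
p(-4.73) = 124.51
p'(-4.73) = -55.76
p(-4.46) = 109.89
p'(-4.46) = -52.52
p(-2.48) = 29.42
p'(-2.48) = -28.76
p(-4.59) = 116.82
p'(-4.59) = -54.08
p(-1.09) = 1.04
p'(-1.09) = -12.08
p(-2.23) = 22.61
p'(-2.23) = -25.76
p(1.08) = 3.08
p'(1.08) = 13.96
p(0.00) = -5.00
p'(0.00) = 1.00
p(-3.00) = 46.00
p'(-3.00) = -35.00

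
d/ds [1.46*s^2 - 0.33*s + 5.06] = 2.92*s - 0.33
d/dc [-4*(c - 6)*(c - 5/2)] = 34 - 8*c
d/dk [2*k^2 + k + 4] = 4*k + 1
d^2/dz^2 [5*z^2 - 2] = 10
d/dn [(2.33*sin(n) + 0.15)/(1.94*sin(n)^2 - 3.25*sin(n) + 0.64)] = (-4.5202*sin(n)^2 - 0.582*sin(n) + 1.9787)*cos(n)/(3.7636*sin(n)^4 - 12.61*sin(n)^3 + 13.0457*sin(n)^2 - 4.16*sin(n) + 0.4096)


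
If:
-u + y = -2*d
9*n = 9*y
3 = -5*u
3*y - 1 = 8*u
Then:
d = 1/3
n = -19/15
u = -3/5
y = -19/15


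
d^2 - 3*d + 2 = (d - 2)*(d - 1)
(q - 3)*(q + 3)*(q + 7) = q^3 + 7*q^2 - 9*q - 63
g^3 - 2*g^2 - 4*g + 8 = (g - 2)^2*(g + 2)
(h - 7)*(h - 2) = h^2 - 9*h + 14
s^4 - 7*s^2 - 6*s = s*(s - 3)*(s + 1)*(s + 2)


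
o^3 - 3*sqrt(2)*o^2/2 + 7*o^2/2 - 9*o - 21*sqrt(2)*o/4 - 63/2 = (o + 7/2)*(o - 3*sqrt(2))*(o + 3*sqrt(2)/2)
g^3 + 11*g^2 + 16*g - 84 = (g - 2)*(g + 6)*(g + 7)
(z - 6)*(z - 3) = z^2 - 9*z + 18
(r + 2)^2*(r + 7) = r^3 + 11*r^2 + 32*r + 28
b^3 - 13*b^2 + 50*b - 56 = (b - 7)*(b - 4)*(b - 2)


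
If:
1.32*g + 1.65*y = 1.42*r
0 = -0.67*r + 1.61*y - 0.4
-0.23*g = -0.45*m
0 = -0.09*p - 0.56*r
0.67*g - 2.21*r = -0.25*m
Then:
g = -0.39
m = -0.20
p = 0.87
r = -0.14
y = 0.19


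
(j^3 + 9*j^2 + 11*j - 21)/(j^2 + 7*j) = j + 2 - 3/j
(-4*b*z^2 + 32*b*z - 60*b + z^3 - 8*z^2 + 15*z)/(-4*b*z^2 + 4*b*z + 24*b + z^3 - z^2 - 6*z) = (z - 5)/(z + 2)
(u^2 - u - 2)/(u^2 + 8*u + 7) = (u - 2)/(u + 7)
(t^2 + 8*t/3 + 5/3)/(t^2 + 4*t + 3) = (t + 5/3)/(t + 3)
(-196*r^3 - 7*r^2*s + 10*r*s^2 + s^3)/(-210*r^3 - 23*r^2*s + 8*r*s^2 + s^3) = (28*r^2 - 3*r*s - s^2)/(30*r^2 - r*s - s^2)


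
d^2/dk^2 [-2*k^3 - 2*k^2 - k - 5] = -12*k - 4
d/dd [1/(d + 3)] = -1/(d + 3)^2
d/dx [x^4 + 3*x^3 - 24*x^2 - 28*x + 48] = 4*x^3 + 9*x^2 - 48*x - 28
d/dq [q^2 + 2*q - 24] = 2*q + 2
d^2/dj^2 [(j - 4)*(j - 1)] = 2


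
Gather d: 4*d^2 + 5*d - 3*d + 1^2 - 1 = 4*d^2 + 2*d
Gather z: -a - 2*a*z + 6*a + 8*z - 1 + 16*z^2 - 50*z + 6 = 5*a + 16*z^2 + z*(-2*a - 42) + 5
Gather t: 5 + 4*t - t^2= -t^2 + 4*t + 5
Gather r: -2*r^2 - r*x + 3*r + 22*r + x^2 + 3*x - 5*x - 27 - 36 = -2*r^2 + r*(25 - x) + x^2 - 2*x - 63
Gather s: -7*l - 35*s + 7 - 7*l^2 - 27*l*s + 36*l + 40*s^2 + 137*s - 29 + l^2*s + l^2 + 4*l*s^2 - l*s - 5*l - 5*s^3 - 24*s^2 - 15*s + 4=-6*l^2 + 24*l - 5*s^3 + s^2*(4*l + 16) + s*(l^2 - 28*l + 87) - 18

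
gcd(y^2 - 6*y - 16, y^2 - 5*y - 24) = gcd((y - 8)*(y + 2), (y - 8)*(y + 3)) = y - 8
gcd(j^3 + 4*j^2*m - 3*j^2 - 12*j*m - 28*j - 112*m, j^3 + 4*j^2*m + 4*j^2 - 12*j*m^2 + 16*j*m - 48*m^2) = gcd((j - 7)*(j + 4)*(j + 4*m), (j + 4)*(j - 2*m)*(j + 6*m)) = j + 4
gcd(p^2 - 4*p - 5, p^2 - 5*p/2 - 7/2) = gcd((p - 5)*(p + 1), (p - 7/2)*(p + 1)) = p + 1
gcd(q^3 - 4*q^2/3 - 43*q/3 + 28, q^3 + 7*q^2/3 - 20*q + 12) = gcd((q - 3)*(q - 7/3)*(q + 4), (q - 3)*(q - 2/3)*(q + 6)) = q - 3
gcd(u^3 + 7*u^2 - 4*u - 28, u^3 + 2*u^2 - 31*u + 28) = u + 7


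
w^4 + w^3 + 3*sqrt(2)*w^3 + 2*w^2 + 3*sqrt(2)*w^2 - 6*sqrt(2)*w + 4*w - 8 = (w - 1)*(w + 2)*(w + sqrt(2))*(w + 2*sqrt(2))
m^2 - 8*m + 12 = (m - 6)*(m - 2)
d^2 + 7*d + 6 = (d + 1)*(d + 6)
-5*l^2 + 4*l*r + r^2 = (-l + r)*(5*l + r)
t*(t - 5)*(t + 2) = t^3 - 3*t^2 - 10*t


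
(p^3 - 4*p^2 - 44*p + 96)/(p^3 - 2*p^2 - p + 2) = (p^2 - 2*p - 48)/(p^2 - 1)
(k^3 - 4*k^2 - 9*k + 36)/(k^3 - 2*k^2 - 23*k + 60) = (k + 3)/(k + 5)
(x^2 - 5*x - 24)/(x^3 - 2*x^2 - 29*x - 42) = (x - 8)/(x^2 - 5*x - 14)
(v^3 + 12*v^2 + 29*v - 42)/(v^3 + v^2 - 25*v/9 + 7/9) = 9*(v^2 + 13*v + 42)/(9*v^2 + 18*v - 7)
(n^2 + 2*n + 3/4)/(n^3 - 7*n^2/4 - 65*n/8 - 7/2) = 2*(2*n + 3)/(4*n^2 - 9*n - 28)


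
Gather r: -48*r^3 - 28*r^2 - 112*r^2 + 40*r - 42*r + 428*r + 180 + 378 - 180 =-48*r^3 - 140*r^2 + 426*r + 378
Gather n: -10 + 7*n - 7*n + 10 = 0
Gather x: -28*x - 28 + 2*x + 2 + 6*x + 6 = -20*x - 20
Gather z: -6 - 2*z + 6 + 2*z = 0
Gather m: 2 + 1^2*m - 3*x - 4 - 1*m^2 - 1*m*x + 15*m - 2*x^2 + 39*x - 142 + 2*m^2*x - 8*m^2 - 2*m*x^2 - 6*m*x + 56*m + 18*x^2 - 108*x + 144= m^2*(2*x - 9) + m*(-2*x^2 - 7*x + 72) + 16*x^2 - 72*x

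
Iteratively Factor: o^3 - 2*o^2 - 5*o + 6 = (o - 3)*(o^2 + o - 2) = (o - 3)*(o - 1)*(o + 2)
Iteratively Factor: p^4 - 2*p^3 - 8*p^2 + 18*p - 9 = (p - 3)*(p^3 + p^2 - 5*p + 3) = (p - 3)*(p - 1)*(p^2 + 2*p - 3) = (p - 3)*(p - 1)*(p + 3)*(p - 1)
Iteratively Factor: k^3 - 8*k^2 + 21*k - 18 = (k - 3)*(k^2 - 5*k + 6) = (k - 3)*(k - 2)*(k - 3)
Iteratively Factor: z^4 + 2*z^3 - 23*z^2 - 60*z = (z + 4)*(z^3 - 2*z^2 - 15*z) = (z + 3)*(z + 4)*(z^2 - 5*z) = z*(z + 3)*(z + 4)*(z - 5)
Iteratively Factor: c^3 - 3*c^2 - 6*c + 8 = (c + 2)*(c^2 - 5*c + 4) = (c - 1)*(c + 2)*(c - 4)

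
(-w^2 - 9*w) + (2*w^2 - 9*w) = w^2 - 18*w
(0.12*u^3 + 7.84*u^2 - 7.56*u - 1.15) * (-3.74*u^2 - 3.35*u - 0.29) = -0.4488*u^5 - 29.7236*u^4 + 1.9756*u^3 + 27.3534*u^2 + 6.0449*u + 0.3335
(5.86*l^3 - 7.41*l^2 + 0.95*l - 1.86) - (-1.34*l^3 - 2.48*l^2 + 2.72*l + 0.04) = 7.2*l^3 - 4.93*l^2 - 1.77*l - 1.9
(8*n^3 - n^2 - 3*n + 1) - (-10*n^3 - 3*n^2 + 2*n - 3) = 18*n^3 + 2*n^2 - 5*n + 4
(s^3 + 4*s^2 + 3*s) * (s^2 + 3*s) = s^5 + 7*s^4 + 15*s^3 + 9*s^2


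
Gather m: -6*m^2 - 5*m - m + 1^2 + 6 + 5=-6*m^2 - 6*m + 12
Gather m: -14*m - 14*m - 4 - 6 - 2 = -28*m - 12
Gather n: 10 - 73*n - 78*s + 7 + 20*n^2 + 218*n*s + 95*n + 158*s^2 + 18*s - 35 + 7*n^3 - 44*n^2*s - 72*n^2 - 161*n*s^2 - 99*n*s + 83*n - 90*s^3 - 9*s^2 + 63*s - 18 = 7*n^3 + n^2*(-44*s - 52) + n*(-161*s^2 + 119*s + 105) - 90*s^3 + 149*s^2 + 3*s - 36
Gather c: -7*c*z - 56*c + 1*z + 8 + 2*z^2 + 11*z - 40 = c*(-7*z - 56) + 2*z^2 + 12*z - 32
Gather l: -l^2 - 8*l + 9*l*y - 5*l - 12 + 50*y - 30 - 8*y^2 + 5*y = -l^2 + l*(9*y - 13) - 8*y^2 + 55*y - 42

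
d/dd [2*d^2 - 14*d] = 4*d - 14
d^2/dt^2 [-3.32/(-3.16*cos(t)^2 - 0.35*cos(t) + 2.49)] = (-132.608768*(1 - cos(t)^2)^2 - 11.01576*cos(t)^3 - 171.203436*cos(t)^2 + 19.13814*cos(t) + 185.668344)/(3.16*cos(t)^2 + 0.35*cos(t) - 2.49)^3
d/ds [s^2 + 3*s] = 2*s + 3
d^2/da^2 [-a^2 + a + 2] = -2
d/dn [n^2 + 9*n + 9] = 2*n + 9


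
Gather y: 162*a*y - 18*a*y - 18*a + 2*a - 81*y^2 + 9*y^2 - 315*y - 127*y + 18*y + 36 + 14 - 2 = -16*a - 72*y^2 + y*(144*a - 424) + 48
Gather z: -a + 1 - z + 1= -a - z + 2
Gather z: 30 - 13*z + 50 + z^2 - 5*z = z^2 - 18*z + 80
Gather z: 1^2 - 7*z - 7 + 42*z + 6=35*z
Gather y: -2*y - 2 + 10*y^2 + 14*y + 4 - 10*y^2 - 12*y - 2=0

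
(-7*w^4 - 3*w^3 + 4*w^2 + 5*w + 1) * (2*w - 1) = -14*w^5 + w^4 + 11*w^3 + 6*w^2 - 3*w - 1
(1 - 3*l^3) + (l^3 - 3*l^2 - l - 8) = -2*l^3 - 3*l^2 - l - 7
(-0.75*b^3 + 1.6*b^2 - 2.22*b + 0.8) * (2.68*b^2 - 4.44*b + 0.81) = -2.01*b^5 + 7.618*b^4 - 13.6611*b^3 + 13.2968*b^2 - 5.3502*b + 0.648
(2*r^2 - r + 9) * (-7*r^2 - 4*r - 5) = -14*r^4 - r^3 - 69*r^2 - 31*r - 45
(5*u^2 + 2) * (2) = 10*u^2 + 4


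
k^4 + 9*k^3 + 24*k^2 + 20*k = k*(k + 2)^2*(k + 5)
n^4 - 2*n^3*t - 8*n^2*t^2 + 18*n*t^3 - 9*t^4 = (n - 3*t)*(n - t)^2*(n + 3*t)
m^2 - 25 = (m - 5)*(m + 5)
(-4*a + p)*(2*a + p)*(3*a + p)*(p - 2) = -24*a^3*p + 48*a^3 - 14*a^2*p^2 + 28*a^2*p + a*p^3 - 2*a*p^2 + p^4 - 2*p^3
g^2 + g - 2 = (g - 1)*(g + 2)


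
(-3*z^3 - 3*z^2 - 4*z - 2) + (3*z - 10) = -3*z^3 - 3*z^2 - z - 12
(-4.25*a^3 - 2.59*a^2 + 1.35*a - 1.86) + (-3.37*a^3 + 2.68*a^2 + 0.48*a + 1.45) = -7.62*a^3 + 0.0900000000000003*a^2 + 1.83*a - 0.41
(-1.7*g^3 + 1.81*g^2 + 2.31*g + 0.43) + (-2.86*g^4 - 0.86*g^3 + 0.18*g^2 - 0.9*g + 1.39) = -2.86*g^4 - 2.56*g^3 + 1.99*g^2 + 1.41*g + 1.82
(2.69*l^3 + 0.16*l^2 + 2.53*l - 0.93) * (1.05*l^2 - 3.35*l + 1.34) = 2.8245*l^5 - 8.8435*l^4 + 5.7251*l^3 - 9.2376*l^2 + 6.5057*l - 1.2462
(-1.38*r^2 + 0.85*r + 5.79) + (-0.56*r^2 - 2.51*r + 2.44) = -1.94*r^2 - 1.66*r + 8.23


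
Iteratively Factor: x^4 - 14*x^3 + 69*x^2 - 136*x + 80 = (x - 5)*(x^3 - 9*x^2 + 24*x - 16) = (x - 5)*(x - 4)*(x^2 - 5*x + 4) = (x - 5)*(x - 4)^2*(x - 1)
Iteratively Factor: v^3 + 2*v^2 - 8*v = (v - 2)*(v^2 + 4*v) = (v - 2)*(v + 4)*(v)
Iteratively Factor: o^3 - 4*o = (o + 2)*(o^2 - 2*o) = (o - 2)*(o + 2)*(o)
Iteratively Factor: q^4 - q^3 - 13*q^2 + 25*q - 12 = (q - 1)*(q^3 - 13*q + 12) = (q - 3)*(q - 1)*(q^2 + 3*q - 4) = (q - 3)*(q - 1)^2*(q + 4)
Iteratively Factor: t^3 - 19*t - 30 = (t + 3)*(t^2 - 3*t - 10) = (t + 2)*(t + 3)*(t - 5)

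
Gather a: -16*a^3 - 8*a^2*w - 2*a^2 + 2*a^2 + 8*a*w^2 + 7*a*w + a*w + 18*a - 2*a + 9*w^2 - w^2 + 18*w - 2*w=-16*a^3 - 8*a^2*w + a*(8*w^2 + 8*w + 16) + 8*w^2 + 16*w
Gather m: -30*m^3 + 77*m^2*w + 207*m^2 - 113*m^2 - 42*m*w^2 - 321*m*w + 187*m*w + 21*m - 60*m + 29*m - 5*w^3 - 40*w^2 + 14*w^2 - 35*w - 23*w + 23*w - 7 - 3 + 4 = -30*m^3 + m^2*(77*w + 94) + m*(-42*w^2 - 134*w - 10) - 5*w^3 - 26*w^2 - 35*w - 6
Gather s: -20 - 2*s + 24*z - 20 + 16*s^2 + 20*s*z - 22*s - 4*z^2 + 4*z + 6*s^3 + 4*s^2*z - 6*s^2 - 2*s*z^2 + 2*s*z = 6*s^3 + s^2*(4*z + 10) + s*(-2*z^2 + 22*z - 24) - 4*z^2 + 28*z - 40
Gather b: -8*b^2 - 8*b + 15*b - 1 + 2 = -8*b^2 + 7*b + 1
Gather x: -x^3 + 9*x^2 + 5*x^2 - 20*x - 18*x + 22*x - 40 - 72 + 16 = -x^3 + 14*x^2 - 16*x - 96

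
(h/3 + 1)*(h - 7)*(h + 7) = h^3/3 + h^2 - 49*h/3 - 49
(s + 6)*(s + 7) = s^2 + 13*s + 42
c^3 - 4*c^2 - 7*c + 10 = (c - 5)*(c - 1)*(c + 2)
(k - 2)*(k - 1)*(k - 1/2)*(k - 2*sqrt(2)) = k^4 - 7*k^3/2 - 2*sqrt(2)*k^3 + 7*k^2/2 + 7*sqrt(2)*k^2 - 7*sqrt(2)*k - k + 2*sqrt(2)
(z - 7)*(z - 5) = z^2 - 12*z + 35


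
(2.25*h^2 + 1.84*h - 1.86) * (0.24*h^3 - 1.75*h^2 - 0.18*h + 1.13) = 0.54*h^5 - 3.4959*h^4 - 4.0714*h^3 + 5.4663*h^2 + 2.414*h - 2.1018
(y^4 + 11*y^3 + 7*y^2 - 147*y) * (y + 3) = y^5 + 14*y^4 + 40*y^3 - 126*y^2 - 441*y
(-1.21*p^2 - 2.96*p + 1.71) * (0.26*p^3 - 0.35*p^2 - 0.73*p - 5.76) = -0.3146*p^5 - 0.3461*p^4 + 2.3639*p^3 + 8.5319*p^2 + 15.8013*p - 9.8496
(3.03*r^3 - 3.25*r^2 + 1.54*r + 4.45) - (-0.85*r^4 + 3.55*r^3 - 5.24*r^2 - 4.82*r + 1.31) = 0.85*r^4 - 0.52*r^3 + 1.99*r^2 + 6.36*r + 3.14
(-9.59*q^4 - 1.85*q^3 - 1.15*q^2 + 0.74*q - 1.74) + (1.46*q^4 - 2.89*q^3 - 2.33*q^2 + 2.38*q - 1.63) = -8.13*q^4 - 4.74*q^3 - 3.48*q^2 + 3.12*q - 3.37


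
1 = 1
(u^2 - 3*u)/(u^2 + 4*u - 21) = u/(u + 7)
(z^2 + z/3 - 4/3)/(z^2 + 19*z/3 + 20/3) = (z - 1)/(z + 5)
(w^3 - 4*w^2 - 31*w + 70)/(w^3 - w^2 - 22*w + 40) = (w - 7)/(w - 4)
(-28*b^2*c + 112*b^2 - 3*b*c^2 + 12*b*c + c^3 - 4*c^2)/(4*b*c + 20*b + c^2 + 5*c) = (-7*b*c + 28*b + c^2 - 4*c)/(c + 5)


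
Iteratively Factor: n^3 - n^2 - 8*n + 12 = (n - 2)*(n^2 + n - 6) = (n - 2)^2*(n + 3)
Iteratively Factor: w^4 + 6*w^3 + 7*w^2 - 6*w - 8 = (w - 1)*(w^3 + 7*w^2 + 14*w + 8) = (w - 1)*(w + 4)*(w^2 + 3*w + 2) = (w - 1)*(w + 1)*(w + 4)*(w + 2)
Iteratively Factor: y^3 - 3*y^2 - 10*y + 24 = (y + 3)*(y^2 - 6*y + 8) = (y - 2)*(y + 3)*(y - 4)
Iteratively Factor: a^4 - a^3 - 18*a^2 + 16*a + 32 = (a - 4)*(a^3 + 3*a^2 - 6*a - 8) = (a - 4)*(a - 2)*(a^2 + 5*a + 4) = (a - 4)*(a - 2)*(a + 4)*(a + 1)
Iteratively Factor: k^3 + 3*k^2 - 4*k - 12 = (k + 2)*(k^2 + k - 6) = (k - 2)*(k + 2)*(k + 3)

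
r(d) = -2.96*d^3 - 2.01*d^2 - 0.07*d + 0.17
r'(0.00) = -0.07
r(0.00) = 0.17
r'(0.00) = -0.07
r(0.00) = 0.17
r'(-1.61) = -16.62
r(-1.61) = 7.43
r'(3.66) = -133.74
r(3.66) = -172.13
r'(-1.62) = -16.86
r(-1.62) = 7.59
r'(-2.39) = -41.19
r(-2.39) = 29.27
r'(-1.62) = -16.86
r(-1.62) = 7.59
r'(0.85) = -9.90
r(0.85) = -3.16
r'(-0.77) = -2.24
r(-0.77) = 0.38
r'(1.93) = -40.91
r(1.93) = -28.73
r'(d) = -8.88*d^2 - 4.02*d - 0.07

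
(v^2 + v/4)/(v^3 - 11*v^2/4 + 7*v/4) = (4*v + 1)/(4*v^2 - 11*v + 7)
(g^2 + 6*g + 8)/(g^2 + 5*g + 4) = (g + 2)/(g + 1)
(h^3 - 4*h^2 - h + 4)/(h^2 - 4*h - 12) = (-h^3 + 4*h^2 + h - 4)/(-h^2 + 4*h + 12)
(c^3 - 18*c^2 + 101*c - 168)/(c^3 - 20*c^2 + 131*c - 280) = (c - 3)/(c - 5)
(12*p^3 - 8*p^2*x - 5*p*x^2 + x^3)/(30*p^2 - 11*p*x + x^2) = (-2*p^2 + p*x + x^2)/(-5*p + x)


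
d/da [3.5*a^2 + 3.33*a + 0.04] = 7.0*a + 3.33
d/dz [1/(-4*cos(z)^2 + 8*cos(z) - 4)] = -sin(z)/(2*(cos(z) - 1)^3)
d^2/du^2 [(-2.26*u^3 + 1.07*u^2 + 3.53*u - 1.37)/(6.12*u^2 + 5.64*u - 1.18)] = (-2.27373675443232e-13*u^5 + 14.1410879999999*u^3 - 171.267984*u^2 - 149.655552*u - 56.98004)/(229.220928*u^6 + 633.728448*u^5 + 451.43568*u^4 - 64.9728*u^3 - 87.04152*u^2 + 23.559408*u - 1.643032)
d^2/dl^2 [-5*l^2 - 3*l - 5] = -10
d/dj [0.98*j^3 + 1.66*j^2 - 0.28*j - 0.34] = 2.94*j^2 + 3.32*j - 0.28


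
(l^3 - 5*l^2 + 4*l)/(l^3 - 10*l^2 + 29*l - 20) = l/(l - 5)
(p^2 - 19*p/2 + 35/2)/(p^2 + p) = (2*p^2 - 19*p + 35)/(2*p*(p + 1))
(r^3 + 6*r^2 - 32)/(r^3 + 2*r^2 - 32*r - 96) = (r - 2)/(r - 6)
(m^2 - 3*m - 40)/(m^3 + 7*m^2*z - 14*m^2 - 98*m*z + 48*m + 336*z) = (m + 5)/(m^2 + 7*m*z - 6*m - 42*z)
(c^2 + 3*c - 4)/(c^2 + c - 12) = (c - 1)/(c - 3)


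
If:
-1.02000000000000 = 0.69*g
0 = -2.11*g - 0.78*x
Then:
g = -1.48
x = 4.00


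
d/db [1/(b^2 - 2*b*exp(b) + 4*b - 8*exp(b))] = 2*(b*exp(b) - b + 5*exp(b) - 2)/(b^2 - 2*b*exp(b) + 4*b - 8*exp(b))^2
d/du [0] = 0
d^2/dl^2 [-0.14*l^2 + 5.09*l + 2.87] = -0.280000000000000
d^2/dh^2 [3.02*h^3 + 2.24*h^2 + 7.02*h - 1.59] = 18.12*h + 4.48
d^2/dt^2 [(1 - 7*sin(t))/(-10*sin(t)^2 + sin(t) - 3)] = (-700*sin(t)^5 + 330*sin(t)^4 + 2630*sin(t)^3 - 740*sin(t)^2 - 1260*sin(t) + 100)/(10*sin(t)^2 - sin(t) + 3)^3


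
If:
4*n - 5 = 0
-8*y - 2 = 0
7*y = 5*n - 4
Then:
No Solution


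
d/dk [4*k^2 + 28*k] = 8*k + 28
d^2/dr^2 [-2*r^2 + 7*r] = -4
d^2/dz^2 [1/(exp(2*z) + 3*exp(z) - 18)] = (2*(2*exp(z) + 3)^2*exp(z) - (4*exp(z) + 3)*(exp(2*z) + 3*exp(z) - 18))*exp(z)/(exp(2*z) + 3*exp(z) - 18)^3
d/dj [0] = 0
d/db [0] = 0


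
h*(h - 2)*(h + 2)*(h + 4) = h^4 + 4*h^3 - 4*h^2 - 16*h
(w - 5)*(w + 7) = w^2 + 2*w - 35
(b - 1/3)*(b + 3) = b^2 + 8*b/3 - 1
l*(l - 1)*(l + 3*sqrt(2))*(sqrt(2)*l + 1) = sqrt(2)*l^4 - sqrt(2)*l^3 + 7*l^3 - 7*l^2 + 3*sqrt(2)*l^2 - 3*sqrt(2)*l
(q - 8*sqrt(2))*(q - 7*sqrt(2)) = q^2 - 15*sqrt(2)*q + 112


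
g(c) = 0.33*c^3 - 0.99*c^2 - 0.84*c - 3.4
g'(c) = 0.99*c^2 - 1.98*c - 0.84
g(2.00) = -6.40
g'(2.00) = -0.84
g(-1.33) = -4.81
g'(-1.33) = 3.54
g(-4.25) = -43.04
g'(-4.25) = 25.46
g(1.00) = -4.90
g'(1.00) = -1.83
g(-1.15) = -4.25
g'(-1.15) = 2.75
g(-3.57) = -28.03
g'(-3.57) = 18.85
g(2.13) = -6.49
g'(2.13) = -0.57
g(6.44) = 38.27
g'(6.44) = 27.47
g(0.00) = -3.40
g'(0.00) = -0.84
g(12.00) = 414.20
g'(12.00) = 117.96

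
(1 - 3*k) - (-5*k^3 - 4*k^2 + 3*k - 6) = 5*k^3 + 4*k^2 - 6*k + 7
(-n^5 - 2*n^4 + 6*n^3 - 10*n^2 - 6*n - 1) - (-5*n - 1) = -n^5 - 2*n^4 + 6*n^3 - 10*n^2 - n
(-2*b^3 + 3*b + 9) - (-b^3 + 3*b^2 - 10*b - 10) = -b^3 - 3*b^2 + 13*b + 19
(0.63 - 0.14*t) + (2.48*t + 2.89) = 2.34*t + 3.52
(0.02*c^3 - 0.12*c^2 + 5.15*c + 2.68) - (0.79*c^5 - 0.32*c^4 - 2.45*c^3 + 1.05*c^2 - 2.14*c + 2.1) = -0.79*c^5 + 0.32*c^4 + 2.47*c^3 - 1.17*c^2 + 7.29*c + 0.58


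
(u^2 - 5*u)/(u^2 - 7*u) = (u - 5)/(u - 7)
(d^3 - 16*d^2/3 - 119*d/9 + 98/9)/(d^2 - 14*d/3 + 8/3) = (3*d^2 - 14*d - 49)/(3*(d - 4))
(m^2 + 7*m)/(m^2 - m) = (m + 7)/(m - 1)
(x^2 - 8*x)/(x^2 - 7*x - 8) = x/(x + 1)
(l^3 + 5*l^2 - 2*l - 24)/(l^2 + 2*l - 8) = l + 3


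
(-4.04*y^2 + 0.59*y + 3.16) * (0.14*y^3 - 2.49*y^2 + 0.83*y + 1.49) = -0.5656*y^5 + 10.1422*y^4 - 4.3799*y^3 - 13.3983*y^2 + 3.5019*y + 4.7084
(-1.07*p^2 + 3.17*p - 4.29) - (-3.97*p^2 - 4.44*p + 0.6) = 2.9*p^2 + 7.61*p - 4.89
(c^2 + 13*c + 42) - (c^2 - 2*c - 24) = 15*c + 66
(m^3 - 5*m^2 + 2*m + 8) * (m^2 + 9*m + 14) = m^5 + 4*m^4 - 29*m^3 - 44*m^2 + 100*m + 112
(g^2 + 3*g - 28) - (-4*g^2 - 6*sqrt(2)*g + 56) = 5*g^2 + 3*g + 6*sqrt(2)*g - 84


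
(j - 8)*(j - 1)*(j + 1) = j^3 - 8*j^2 - j + 8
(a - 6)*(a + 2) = a^2 - 4*a - 12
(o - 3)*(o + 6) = o^2 + 3*o - 18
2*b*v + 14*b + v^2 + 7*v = (2*b + v)*(v + 7)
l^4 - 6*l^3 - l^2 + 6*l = l*(l - 6)*(l - 1)*(l + 1)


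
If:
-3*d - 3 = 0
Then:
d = -1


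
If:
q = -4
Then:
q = -4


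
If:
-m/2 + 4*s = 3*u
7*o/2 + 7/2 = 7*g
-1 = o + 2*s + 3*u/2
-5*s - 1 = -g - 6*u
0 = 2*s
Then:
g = -1/7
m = -8/7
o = -9/7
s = 0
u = 4/21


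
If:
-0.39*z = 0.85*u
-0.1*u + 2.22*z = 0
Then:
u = 0.00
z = 0.00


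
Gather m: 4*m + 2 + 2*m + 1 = 6*m + 3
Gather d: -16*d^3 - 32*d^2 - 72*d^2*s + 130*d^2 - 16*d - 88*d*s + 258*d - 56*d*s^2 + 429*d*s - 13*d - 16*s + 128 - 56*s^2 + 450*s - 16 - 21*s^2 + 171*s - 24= -16*d^3 + d^2*(98 - 72*s) + d*(-56*s^2 + 341*s + 229) - 77*s^2 + 605*s + 88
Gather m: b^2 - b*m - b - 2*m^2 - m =b^2 - b - 2*m^2 + m*(-b - 1)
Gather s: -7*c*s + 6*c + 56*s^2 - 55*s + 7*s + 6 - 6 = 6*c + 56*s^2 + s*(-7*c - 48)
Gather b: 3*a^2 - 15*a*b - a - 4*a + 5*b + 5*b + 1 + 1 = 3*a^2 - 5*a + b*(10 - 15*a) + 2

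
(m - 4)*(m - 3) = m^2 - 7*m + 12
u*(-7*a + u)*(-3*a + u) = 21*a^2*u - 10*a*u^2 + u^3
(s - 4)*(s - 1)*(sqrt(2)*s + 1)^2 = 2*s^4 - 10*s^3 + 2*sqrt(2)*s^3 - 10*sqrt(2)*s^2 + 9*s^2 - 5*s + 8*sqrt(2)*s + 4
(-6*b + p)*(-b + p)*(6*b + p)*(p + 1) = 36*b^3*p + 36*b^3 - 36*b^2*p^2 - 36*b^2*p - b*p^3 - b*p^2 + p^4 + p^3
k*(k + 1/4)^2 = k^3 + k^2/2 + k/16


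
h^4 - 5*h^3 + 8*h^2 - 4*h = h*(h - 2)^2*(h - 1)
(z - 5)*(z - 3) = z^2 - 8*z + 15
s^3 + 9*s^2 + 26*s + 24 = (s + 2)*(s + 3)*(s + 4)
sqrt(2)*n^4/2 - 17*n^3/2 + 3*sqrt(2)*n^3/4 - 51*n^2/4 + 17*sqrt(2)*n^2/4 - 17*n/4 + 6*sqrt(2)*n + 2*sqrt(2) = (n + 1/2)*(n - 8*sqrt(2))*(n - sqrt(2)/2)*(sqrt(2)*n/2 + sqrt(2)/2)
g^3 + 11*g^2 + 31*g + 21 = (g + 1)*(g + 3)*(g + 7)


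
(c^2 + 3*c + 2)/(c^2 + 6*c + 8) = (c + 1)/(c + 4)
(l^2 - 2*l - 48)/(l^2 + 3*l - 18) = (l - 8)/(l - 3)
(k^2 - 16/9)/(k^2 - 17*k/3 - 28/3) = (k - 4/3)/(k - 7)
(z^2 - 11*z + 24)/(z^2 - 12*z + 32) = (z - 3)/(z - 4)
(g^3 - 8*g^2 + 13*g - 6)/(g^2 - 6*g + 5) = (g^2 - 7*g + 6)/(g - 5)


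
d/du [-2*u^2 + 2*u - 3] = 2 - 4*u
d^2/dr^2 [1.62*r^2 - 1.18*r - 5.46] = 3.24000000000000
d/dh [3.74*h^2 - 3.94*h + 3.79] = 7.48*h - 3.94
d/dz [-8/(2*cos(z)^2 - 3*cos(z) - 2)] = 8*(3 - 4*cos(z))*sin(z)/(2*sin(z)^2 + 3*cos(z))^2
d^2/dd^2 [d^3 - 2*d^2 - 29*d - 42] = 6*d - 4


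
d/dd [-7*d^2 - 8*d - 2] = -14*d - 8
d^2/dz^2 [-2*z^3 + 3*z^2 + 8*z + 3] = 6 - 12*z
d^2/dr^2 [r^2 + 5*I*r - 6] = 2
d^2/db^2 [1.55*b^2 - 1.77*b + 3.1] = 3.10000000000000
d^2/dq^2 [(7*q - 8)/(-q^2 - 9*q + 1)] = 2*(-(2*q + 9)^2*(7*q - 8) + (21*q + 55)*(q^2 + 9*q - 1))/(q^2 + 9*q - 1)^3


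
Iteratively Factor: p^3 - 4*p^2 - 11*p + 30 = (p - 5)*(p^2 + p - 6) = (p - 5)*(p + 3)*(p - 2)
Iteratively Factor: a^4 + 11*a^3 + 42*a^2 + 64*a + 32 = (a + 4)*(a^3 + 7*a^2 + 14*a + 8) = (a + 1)*(a + 4)*(a^2 + 6*a + 8) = (a + 1)*(a + 2)*(a + 4)*(a + 4)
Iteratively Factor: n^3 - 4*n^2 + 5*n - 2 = (n - 1)*(n^2 - 3*n + 2) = (n - 1)^2*(n - 2)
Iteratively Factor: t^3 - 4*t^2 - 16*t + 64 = (t - 4)*(t^2 - 16) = (t - 4)^2*(t + 4)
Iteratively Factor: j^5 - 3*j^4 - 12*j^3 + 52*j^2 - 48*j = (j - 2)*(j^4 - j^3 - 14*j^2 + 24*j) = j*(j - 2)*(j^3 - j^2 - 14*j + 24) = j*(j - 3)*(j - 2)*(j^2 + 2*j - 8) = j*(j - 3)*(j - 2)^2*(j + 4)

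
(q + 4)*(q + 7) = q^2 + 11*q + 28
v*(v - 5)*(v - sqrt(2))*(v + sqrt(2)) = v^4 - 5*v^3 - 2*v^2 + 10*v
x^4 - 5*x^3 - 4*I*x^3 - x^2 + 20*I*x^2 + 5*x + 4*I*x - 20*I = (x - 5)*(x - 4*I)*(-I*x + I)*(I*x + I)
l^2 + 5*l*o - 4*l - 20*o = (l - 4)*(l + 5*o)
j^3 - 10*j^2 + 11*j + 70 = (j - 7)*(j - 5)*(j + 2)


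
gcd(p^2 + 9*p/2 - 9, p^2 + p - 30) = p + 6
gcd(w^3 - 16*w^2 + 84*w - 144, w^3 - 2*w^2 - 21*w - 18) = w - 6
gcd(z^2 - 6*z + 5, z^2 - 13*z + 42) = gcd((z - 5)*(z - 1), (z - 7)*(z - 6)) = 1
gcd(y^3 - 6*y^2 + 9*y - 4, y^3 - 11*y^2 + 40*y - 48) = y - 4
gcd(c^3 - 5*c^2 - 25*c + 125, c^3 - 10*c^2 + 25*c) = c^2 - 10*c + 25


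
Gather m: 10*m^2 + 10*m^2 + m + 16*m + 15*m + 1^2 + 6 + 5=20*m^2 + 32*m + 12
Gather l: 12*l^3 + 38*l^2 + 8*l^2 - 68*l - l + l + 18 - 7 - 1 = 12*l^3 + 46*l^2 - 68*l + 10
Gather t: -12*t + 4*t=-8*t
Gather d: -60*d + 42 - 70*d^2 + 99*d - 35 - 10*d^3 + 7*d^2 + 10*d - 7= -10*d^3 - 63*d^2 + 49*d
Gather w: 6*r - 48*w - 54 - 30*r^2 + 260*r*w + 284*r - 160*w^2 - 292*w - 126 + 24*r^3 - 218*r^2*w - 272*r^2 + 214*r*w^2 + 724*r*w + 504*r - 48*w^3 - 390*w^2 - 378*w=24*r^3 - 302*r^2 + 794*r - 48*w^3 + w^2*(214*r - 550) + w*(-218*r^2 + 984*r - 718) - 180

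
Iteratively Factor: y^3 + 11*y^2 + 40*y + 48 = (y + 4)*(y^2 + 7*y + 12) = (y + 4)^2*(y + 3)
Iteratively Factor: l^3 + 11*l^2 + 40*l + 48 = (l + 4)*(l^2 + 7*l + 12) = (l + 3)*(l + 4)*(l + 4)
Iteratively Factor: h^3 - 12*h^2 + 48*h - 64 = (h - 4)*(h^2 - 8*h + 16) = (h - 4)^2*(h - 4)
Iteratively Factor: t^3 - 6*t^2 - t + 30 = (t + 2)*(t^2 - 8*t + 15) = (t - 5)*(t + 2)*(t - 3)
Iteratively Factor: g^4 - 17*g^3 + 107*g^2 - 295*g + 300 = (g - 4)*(g^3 - 13*g^2 + 55*g - 75) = (g - 4)*(g - 3)*(g^2 - 10*g + 25) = (g - 5)*(g - 4)*(g - 3)*(g - 5)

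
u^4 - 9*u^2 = u^2*(u - 3)*(u + 3)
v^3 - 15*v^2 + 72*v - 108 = (v - 6)^2*(v - 3)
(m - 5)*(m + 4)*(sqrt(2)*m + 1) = sqrt(2)*m^3 - sqrt(2)*m^2 + m^2 - 20*sqrt(2)*m - m - 20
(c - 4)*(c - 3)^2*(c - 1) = c^4 - 11*c^3 + 43*c^2 - 69*c + 36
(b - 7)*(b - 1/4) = b^2 - 29*b/4 + 7/4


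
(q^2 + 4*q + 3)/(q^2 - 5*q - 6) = (q + 3)/(q - 6)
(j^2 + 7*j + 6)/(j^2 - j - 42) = (j + 1)/(j - 7)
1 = 1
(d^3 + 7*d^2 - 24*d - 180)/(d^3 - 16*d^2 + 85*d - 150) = (d^2 + 12*d + 36)/(d^2 - 11*d + 30)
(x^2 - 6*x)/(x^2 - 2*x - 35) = x*(6 - x)/(-x^2 + 2*x + 35)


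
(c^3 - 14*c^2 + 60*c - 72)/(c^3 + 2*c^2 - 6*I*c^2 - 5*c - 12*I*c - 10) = (c^3 - 14*c^2 + 60*c - 72)/(c^3 + c^2*(2 - 6*I) + c*(-5 - 12*I) - 10)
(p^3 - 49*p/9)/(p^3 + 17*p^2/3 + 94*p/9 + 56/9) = p*(3*p - 7)/(3*p^2 + 10*p + 8)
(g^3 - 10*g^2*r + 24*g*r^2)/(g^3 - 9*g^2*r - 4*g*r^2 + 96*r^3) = g*(-g + 6*r)/(-g^2 + 5*g*r + 24*r^2)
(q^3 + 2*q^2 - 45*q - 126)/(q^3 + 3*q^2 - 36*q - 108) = (q - 7)/(q - 6)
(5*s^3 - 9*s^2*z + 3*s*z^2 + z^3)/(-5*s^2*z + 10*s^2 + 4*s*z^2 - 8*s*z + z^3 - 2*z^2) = (-s + z)/(z - 2)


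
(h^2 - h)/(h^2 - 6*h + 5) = h/(h - 5)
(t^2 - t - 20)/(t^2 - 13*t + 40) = (t + 4)/(t - 8)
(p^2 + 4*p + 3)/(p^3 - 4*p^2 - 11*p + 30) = (p + 1)/(p^2 - 7*p + 10)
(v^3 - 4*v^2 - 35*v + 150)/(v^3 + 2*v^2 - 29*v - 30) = (v - 5)/(v + 1)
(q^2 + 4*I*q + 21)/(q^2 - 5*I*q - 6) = (q + 7*I)/(q - 2*I)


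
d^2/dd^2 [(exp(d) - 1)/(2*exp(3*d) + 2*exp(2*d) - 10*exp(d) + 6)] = (2*exp(3*d) + 3*exp(2*d) + 8*exp(d) + 3)*exp(d)/(exp(6*d) + 6*exp(5*d) + 3*exp(4*d) - 28*exp(3*d) - 9*exp(2*d) + 54*exp(d) - 27)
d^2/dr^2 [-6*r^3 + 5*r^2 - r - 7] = 10 - 36*r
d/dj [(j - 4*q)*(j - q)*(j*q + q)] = q*(3*j^2 - 10*j*q + 2*j + 4*q^2 - 5*q)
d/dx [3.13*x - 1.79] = 3.13000000000000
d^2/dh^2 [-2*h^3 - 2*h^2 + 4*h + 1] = -12*h - 4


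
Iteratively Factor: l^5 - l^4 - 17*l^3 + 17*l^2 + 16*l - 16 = (l - 1)*(l^4 - 17*l^2 + 16) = (l - 1)*(l + 1)*(l^3 - l^2 - 16*l + 16) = (l - 1)*(l + 1)*(l + 4)*(l^2 - 5*l + 4) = (l - 1)^2*(l + 1)*(l + 4)*(l - 4)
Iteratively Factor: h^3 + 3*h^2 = (h)*(h^2 + 3*h) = h^2*(h + 3)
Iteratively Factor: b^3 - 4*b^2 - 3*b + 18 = (b - 3)*(b^2 - b - 6) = (b - 3)^2*(b + 2)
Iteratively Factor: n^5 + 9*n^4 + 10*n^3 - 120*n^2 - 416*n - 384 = (n - 4)*(n^4 + 13*n^3 + 62*n^2 + 128*n + 96) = (n - 4)*(n + 4)*(n^3 + 9*n^2 + 26*n + 24) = (n - 4)*(n + 2)*(n + 4)*(n^2 + 7*n + 12) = (n - 4)*(n + 2)*(n + 3)*(n + 4)*(n + 4)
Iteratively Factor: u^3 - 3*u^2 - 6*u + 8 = (u + 2)*(u^2 - 5*u + 4) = (u - 4)*(u + 2)*(u - 1)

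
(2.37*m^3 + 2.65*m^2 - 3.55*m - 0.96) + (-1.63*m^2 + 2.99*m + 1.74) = 2.37*m^3 + 1.02*m^2 - 0.56*m + 0.78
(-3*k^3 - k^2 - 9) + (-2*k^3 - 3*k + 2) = -5*k^3 - k^2 - 3*k - 7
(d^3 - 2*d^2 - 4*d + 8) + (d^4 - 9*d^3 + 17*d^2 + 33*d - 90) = d^4 - 8*d^3 + 15*d^2 + 29*d - 82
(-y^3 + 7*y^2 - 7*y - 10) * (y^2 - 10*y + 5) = -y^5 + 17*y^4 - 82*y^3 + 95*y^2 + 65*y - 50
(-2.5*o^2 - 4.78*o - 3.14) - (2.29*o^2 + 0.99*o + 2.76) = -4.79*o^2 - 5.77*o - 5.9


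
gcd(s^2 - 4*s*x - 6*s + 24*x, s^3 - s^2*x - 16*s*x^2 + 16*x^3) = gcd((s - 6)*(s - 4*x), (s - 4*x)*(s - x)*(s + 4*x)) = -s + 4*x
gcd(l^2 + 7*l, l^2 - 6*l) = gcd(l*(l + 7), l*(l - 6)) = l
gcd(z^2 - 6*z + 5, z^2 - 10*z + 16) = 1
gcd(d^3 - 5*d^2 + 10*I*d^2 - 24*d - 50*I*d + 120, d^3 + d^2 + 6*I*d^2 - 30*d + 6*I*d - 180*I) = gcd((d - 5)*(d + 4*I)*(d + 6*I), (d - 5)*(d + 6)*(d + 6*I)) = d^2 + d*(-5 + 6*I) - 30*I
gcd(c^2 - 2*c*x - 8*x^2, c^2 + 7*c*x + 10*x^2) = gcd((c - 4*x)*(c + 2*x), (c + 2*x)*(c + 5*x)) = c + 2*x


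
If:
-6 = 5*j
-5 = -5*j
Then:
No Solution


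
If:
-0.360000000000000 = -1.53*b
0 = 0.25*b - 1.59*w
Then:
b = 0.24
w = 0.04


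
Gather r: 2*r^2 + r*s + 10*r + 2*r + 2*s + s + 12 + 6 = 2*r^2 + r*(s + 12) + 3*s + 18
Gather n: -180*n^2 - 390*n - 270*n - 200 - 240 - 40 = -180*n^2 - 660*n - 480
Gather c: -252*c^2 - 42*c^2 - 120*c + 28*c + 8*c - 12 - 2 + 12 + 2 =-294*c^2 - 84*c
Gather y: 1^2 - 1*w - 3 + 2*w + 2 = w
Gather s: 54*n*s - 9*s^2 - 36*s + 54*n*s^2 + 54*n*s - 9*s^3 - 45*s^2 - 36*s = -9*s^3 + s^2*(54*n - 54) + s*(108*n - 72)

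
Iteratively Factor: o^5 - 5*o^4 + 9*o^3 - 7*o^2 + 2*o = (o)*(o^4 - 5*o^3 + 9*o^2 - 7*o + 2) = o*(o - 2)*(o^3 - 3*o^2 + 3*o - 1) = o*(o - 2)*(o - 1)*(o^2 - 2*o + 1) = o*(o - 2)*(o - 1)^2*(o - 1)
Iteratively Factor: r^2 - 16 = (r - 4)*(r + 4)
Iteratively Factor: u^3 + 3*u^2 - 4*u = (u - 1)*(u^2 + 4*u) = u*(u - 1)*(u + 4)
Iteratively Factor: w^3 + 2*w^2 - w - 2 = (w + 2)*(w^2 - 1) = (w - 1)*(w + 2)*(w + 1)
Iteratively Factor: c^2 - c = (c)*(c - 1)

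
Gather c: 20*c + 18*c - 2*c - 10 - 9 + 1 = 36*c - 18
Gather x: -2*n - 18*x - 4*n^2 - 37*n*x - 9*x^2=-4*n^2 - 2*n - 9*x^2 + x*(-37*n - 18)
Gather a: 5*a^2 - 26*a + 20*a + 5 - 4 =5*a^2 - 6*a + 1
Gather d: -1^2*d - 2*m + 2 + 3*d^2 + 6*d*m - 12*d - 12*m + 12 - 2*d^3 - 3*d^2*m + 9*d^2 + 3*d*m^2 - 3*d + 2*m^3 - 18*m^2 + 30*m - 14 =-2*d^3 + d^2*(12 - 3*m) + d*(3*m^2 + 6*m - 16) + 2*m^3 - 18*m^2 + 16*m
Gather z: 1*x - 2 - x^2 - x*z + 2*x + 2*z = -x^2 + 3*x + z*(2 - x) - 2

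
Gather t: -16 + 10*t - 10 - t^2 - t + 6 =-t^2 + 9*t - 20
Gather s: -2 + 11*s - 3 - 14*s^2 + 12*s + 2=-14*s^2 + 23*s - 3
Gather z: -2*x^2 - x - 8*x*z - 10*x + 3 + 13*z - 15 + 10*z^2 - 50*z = -2*x^2 - 11*x + 10*z^2 + z*(-8*x - 37) - 12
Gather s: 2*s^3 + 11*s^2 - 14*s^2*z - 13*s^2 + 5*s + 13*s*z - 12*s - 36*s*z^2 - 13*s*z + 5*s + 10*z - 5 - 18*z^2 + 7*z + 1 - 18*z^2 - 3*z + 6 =2*s^3 + s^2*(-14*z - 2) + s*(-36*z^2 - 2) - 36*z^2 + 14*z + 2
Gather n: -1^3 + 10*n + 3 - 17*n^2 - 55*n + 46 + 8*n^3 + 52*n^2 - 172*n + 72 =8*n^3 + 35*n^2 - 217*n + 120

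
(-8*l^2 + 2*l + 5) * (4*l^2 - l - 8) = -32*l^4 + 16*l^3 + 82*l^2 - 21*l - 40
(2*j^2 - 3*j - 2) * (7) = 14*j^2 - 21*j - 14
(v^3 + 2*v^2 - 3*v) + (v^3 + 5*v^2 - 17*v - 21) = 2*v^3 + 7*v^2 - 20*v - 21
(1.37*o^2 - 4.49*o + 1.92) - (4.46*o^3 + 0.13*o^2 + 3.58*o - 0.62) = -4.46*o^3 + 1.24*o^2 - 8.07*o + 2.54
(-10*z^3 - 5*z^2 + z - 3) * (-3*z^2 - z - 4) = 30*z^5 + 25*z^4 + 42*z^3 + 28*z^2 - z + 12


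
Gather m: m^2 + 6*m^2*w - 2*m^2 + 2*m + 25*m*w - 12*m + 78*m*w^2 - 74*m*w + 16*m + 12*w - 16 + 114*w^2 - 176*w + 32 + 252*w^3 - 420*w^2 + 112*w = m^2*(6*w - 1) + m*(78*w^2 - 49*w + 6) + 252*w^3 - 306*w^2 - 52*w + 16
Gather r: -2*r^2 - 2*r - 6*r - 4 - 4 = -2*r^2 - 8*r - 8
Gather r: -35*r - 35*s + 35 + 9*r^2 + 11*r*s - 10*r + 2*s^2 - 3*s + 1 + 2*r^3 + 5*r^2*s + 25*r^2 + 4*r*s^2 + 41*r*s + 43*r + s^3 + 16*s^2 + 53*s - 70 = 2*r^3 + r^2*(5*s + 34) + r*(4*s^2 + 52*s - 2) + s^3 + 18*s^2 + 15*s - 34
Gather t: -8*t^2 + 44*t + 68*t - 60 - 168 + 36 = -8*t^2 + 112*t - 192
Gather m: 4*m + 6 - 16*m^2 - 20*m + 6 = -16*m^2 - 16*m + 12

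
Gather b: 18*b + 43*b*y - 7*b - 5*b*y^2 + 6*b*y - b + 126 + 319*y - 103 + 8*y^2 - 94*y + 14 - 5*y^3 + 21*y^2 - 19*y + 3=b*(-5*y^2 + 49*y + 10) - 5*y^3 + 29*y^2 + 206*y + 40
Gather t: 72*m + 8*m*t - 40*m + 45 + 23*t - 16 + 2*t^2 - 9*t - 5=32*m + 2*t^2 + t*(8*m + 14) + 24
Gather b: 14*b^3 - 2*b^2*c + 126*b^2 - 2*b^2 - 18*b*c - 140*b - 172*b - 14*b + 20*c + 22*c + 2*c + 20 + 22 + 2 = 14*b^3 + b^2*(124 - 2*c) + b*(-18*c - 326) + 44*c + 44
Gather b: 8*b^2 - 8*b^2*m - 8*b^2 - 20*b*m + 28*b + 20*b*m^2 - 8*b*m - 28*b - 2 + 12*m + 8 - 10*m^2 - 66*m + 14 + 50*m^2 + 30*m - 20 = -8*b^2*m + b*(20*m^2 - 28*m) + 40*m^2 - 24*m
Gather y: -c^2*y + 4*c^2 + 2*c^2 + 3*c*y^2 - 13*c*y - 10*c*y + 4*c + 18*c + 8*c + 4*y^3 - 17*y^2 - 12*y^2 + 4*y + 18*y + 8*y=6*c^2 + 30*c + 4*y^3 + y^2*(3*c - 29) + y*(-c^2 - 23*c + 30)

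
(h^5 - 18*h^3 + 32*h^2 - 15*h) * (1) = h^5 - 18*h^3 + 32*h^2 - 15*h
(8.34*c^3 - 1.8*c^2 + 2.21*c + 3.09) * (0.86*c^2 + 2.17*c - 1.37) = 7.1724*c^5 + 16.5498*c^4 - 13.4312*c^3 + 9.9191*c^2 + 3.6776*c - 4.2333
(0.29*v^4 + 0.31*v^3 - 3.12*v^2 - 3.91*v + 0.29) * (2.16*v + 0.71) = 0.6264*v^5 + 0.8755*v^4 - 6.5191*v^3 - 10.6608*v^2 - 2.1497*v + 0.2059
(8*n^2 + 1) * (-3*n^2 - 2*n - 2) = -24*n^4 - 16*n^3 - 19*n^2 - 2*n - 2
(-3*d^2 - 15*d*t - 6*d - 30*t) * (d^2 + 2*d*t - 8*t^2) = -3*d^4 - 21*d^3*t - 6*d^3 - 6*d^2*t^2 - 42*d^2*t + 120*d*t^3 - 12*d*t^2 + 240*t^3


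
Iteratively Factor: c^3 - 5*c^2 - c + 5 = (c - 5)*(c^2 - 1) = (c - 5)*(c + 1)*(c - 1)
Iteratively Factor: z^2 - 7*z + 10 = (z - 5)*(z - 2)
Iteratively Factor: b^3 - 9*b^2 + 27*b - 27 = (b - 3)*(b^2 - 6*b + 9) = (b - 3)^2*(b - 3)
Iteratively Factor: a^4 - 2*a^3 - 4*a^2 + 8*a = (a - 2)*(a^3 - 4*a) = (a - 2)^2*(a^2 + 2*a) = (a - 2)^2*(a + 2)*(a)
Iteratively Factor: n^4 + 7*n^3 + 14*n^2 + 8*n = (n + 4)*(n^3 + 3*n^2 + 2*n) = n*(n + 4)*(n^2 + 3*n + 2) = n*(n + 1)*(n + 4)*(n + 2)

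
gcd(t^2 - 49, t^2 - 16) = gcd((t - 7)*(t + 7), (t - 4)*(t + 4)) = 1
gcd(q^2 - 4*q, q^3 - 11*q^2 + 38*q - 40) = q - 4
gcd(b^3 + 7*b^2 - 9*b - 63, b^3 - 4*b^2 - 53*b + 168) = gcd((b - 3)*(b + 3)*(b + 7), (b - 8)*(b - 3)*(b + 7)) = b^2 + 4*b - 21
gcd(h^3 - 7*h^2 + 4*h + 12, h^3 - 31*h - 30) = h^2 - 5*h - 6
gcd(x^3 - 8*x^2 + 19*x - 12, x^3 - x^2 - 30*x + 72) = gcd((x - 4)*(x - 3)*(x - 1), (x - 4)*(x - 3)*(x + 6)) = x^2 - 7*x + 12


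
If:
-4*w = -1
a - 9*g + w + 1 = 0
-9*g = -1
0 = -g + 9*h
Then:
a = -1/4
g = 1/9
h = 1/81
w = 1/4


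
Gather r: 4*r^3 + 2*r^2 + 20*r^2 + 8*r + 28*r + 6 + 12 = 4*r^3 + 22*r^2 + 36*r + 18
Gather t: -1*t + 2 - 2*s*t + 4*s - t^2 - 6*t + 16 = 4*s - t^2 + t*(-2*s - 7) + 18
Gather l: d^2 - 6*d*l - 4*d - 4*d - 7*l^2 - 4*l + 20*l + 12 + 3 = d^2 - 8*d - 7*l^2 + l*(16 - 6*d) + 15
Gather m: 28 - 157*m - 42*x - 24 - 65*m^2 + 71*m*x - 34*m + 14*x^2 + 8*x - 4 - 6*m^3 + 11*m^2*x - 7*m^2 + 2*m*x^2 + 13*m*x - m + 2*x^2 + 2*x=-6*m^3 + m^2*(11*x - 72) + m*(2*x^2 + 84*x - 192) + 16*x^2 - 32*x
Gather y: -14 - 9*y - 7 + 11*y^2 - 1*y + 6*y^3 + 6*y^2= 6*y^3 + 17*y^2 - 10*y - 21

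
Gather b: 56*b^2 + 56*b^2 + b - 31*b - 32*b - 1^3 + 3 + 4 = 112*b^2 - 62*b + 6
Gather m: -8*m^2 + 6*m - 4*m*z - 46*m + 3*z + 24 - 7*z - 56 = -8*m^2 + m*(-4*z - 40) - 4*z - 32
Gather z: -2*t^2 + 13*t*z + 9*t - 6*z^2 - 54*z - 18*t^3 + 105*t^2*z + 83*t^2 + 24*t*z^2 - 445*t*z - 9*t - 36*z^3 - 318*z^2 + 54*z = -18*t^3 + 81*t^2 - 36*z^3 + z^2*(24*t - 324) + z*(105*t^2 - 432*t)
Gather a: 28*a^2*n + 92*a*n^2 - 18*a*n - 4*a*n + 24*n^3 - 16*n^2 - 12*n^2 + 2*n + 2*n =28*a^2*n + a*(92*n^2 - 22*n) + 24*n^3 - 28*n^2 + 4*n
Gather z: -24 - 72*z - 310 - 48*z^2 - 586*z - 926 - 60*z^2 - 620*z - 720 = -108*z^2 - 1278*z - 1980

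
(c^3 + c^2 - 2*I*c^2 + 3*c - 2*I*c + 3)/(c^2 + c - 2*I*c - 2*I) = (c^2 - 2*I*c + 3)/(c - 2*I)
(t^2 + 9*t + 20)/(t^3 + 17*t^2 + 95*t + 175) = (t + 4)/(t^2 + 12*t + 35)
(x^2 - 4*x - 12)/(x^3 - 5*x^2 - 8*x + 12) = 1/(x - 1)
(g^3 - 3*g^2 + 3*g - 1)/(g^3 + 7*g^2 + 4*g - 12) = (g^2 - 2*g + 1)/(g^2 + 8*g + 12)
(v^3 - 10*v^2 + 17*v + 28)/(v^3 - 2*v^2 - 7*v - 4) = (v - 7)/(v + 1)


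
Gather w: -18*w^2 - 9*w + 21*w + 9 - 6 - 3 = -18*w^2 + 12*w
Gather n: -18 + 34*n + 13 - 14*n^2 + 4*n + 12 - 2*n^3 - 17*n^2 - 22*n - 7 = -2*n^3 - 31*n^2 + 16*n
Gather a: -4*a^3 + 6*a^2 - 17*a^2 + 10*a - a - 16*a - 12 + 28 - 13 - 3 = -4*a^3 - 11*a^2 - 7*a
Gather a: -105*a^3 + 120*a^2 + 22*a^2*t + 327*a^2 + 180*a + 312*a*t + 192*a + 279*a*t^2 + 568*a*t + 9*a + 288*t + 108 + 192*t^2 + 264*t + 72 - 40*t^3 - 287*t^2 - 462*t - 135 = -105*a^3 + a^2*(22*t + 447) + a*(279*t^2 + 880*t + 381) - 40*t^3 - 95*t^2 + 90*t + 45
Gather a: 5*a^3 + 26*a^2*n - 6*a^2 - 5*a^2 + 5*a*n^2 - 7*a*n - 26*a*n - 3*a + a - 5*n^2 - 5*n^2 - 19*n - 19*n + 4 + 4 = 5*a^3 + a^2*(26*n - 11) + a*(5*n^2 - 33*n - 2) - 10*n^2 - 38*n + 8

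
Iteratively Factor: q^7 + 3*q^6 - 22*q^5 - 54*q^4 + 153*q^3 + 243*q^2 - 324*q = (q - 3)*(q^6 + 6*q^5 - 4*q^4 - 66*q^3 - 45*q^2 + 108*q) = (q - 3)^2*(q^5 + 9*q^4 + 23*q^3 + 3*q^2 - 36*q) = (q - 3)^2*(q + 4)*(q^4 + 5*q^3 + 3*q^2 - 9*q) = (q - 3)^2*(q + 3)*(q + 4)*(q^3 + 2*q^2 - 3*q) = q*(q - 3)^2*(q + 3)*(q + 4)*(q^2 + 2*q - 3) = q*(q - 3)^2*(q + 3)^2*(q + 4)*(q - 1)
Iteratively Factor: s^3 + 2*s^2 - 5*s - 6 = (s + 1)*(s^2 + s - 6) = (s - 2)*(s + 1)*(s + 3)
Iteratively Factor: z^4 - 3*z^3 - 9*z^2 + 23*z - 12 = (z - 1)*(z^3 - 2*z^2 - 11*z + 12) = (z - 1)*(z + 3)*(z^2 - 5*z + 4) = (z - 4)*(z - 1)*(z + 3)*(z - 1)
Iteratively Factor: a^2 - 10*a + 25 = (a - 5)*(a - 5)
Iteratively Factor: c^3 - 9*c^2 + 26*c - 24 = (c - 3)*(c^2 - 6*c + 8) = (c - 3)*(c - 2)*(c - 4)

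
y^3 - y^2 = y^2*(y - 1)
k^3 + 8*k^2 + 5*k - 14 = (k - 1)*(k + 2)*(k + 7)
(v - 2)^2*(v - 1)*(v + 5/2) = v^4 - 5*v^3/2 - 9*v^2/2 + 16*v - 10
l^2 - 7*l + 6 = (l - 6)*(l - 1)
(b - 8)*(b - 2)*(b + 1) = b^3 - 9*b^2 + 6*b + 16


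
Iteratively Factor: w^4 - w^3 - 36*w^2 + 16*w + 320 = (w + 4)*(w^3 - 5*w^2 - 16*w + 80) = (w - 4)*(w + 4)*(w^2 - w - 20) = (w - 5)*(w - 4)*(w + 4)*(w + 4)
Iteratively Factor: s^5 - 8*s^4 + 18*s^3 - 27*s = (s - 3)*(s^4 - 5*s^3 + 3*s^2 + 9*s) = (s - 3)*(s + 1)*(s^3 - 6*s^2 + 9*s) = s*(s - 3)*(s + 1)*(s^2 - 6*s + 9) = s*(s - 3)^2*(s + 1)*(s - 3)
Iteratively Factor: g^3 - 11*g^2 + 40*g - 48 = (g - 4)*(g^2 - 7*g + 12) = (g - 4)^2*(g - 3)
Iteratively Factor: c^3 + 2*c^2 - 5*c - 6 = (c + 3)*(c^2 - c - 2) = (c + 1)*(c + 3)*(c - 2)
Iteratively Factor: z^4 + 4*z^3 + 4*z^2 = (z)*(z^3 + 4*z^2 + 4*z) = z*(z + 2)*(z^2 + 2*z) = z*(z + 2)^2*(z)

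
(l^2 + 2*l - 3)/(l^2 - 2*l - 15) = (l - 1)/(l - 5)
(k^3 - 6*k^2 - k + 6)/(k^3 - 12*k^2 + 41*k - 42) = (k^3 - 6*k^2 - k + 6)/(k^3 - 12*k^2 + 41*k - 42)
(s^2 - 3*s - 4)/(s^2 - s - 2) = (s - 4)/(s - 2)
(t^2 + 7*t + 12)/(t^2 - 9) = (t + 4)/(t - 3)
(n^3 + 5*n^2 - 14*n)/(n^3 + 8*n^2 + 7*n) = (n - 2)/(n + 1)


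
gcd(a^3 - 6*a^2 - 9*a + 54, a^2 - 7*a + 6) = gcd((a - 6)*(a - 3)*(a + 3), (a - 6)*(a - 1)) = a - 6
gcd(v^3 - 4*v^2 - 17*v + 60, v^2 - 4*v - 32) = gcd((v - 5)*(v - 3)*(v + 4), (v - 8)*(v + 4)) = v + 4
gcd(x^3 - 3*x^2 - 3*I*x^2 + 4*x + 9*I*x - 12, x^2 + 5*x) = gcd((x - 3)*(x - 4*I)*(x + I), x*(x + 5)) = 1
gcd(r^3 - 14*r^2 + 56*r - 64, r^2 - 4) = r - 2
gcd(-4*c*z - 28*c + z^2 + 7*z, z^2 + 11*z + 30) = 1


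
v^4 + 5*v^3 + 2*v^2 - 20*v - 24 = (v - 2)*(v + 2)^2*(v + 3)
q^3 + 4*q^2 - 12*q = q*(q - 2)*(q + 6)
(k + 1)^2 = k^2 + 2*k + 1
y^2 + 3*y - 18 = (y - 3)*(y + 6)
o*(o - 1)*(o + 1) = o^3 - o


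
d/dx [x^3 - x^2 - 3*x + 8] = 3*x^2 - 2*x - 3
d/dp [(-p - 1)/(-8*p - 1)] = -7/(8*p + 1)^2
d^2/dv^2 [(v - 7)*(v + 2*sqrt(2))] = 2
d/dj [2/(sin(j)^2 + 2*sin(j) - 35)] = -4*(sin(j) + 1)*cos(j)/(sin(j)^2 + 2*sin(j) - 35)^2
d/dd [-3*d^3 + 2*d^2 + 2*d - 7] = -9*d^2 + 4*d + 2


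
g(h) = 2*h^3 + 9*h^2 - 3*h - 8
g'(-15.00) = 1077.00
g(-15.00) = -4688.00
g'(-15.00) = 1077.00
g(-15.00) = -4688.00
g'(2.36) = 72.90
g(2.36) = 61.33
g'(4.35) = 188.84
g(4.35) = 313.88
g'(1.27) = 29.54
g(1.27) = 6.80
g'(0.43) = 5.85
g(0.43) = -7.47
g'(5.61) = 286.81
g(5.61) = 611.54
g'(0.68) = 12.01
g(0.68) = -5.25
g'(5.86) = 308.52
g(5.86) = 685.94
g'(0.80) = 15.24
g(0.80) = -3.62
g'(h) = 6*h^2 + 18*h - 3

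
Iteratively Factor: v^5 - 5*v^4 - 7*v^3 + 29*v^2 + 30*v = (v + 1)*(v^4 - 6*v^3 - v^2 + 30*v) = (v + 1)*(v + 2)*(v^3 - 8*v^2 + 15*v) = v*(v + 1)*(v + 2)*(v^2 - 8*v + 15) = v*(v - 5)*(v + 1)*(v + 2)*(v - 3)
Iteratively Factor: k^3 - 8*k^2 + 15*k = (k - 3)*(k^2 - 5*k) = (k - 5)*(k - 3)*(k)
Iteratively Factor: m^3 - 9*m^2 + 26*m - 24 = (m - 2)*(m^2 - 7*m + 12) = (m - 3)*(m - 2)*(m - 4)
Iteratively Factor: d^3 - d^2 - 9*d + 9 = (d + 3)*(d^2 - 4*d + 3) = (d - 3)*(d + 3)*(d - 1)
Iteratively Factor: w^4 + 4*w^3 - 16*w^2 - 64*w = (w + 4)*(w^3 - 16*w) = (w - 4)*(w + 4)*(w^2 + 4*w) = w*(w - 4)*(w + 4)*(w + 4)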